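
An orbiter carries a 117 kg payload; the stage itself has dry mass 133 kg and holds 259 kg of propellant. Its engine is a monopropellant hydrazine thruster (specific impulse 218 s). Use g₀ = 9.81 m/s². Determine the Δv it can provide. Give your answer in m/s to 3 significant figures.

v_e = Isp · g₀ = 218 × 9.81 = 2138.6 m/s.
m₀ = payload + dry + propellant = 117 + 133 + 259 = 509 kg.
m_f = payload + dry = 117 + 133 = 250 kg.
From the ideal rocket equation, Δv = v_e · ln(m₀/m_f) = 2138.6 × ln(2.036) = 2138.6 × 0.7110 ≈ 1520.5 m/s.

Δv ≈ 1520 m/s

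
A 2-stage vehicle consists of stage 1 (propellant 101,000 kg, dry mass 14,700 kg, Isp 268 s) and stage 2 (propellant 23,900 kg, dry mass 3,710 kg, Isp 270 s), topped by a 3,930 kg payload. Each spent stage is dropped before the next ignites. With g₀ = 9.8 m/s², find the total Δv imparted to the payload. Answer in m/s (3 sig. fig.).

Δv ≈ 6790 m/s

Ignition mass of stage 1 = 101,000+14,700 + 23,900+3,710 + 3,930 = 147,240 kg.
Stage 1: m₀ = 147,240 kg, m_f = 147,240 − 101,000 = 46,240 kg; Δv = 268×9.8×ln(3.184) = 2626.4×1.1582 ≈ 3042 m/s.
Stage 2: m₀ = 31,540 kg, m_f = 31,540 − 23,900 = 7,640 kg; Δv = 270×9.8×ln(4.128) = 2646.0×1.4179 ≈ 3752 m/s.
Total Δv = 3042 + 3752 = 6794 m/s.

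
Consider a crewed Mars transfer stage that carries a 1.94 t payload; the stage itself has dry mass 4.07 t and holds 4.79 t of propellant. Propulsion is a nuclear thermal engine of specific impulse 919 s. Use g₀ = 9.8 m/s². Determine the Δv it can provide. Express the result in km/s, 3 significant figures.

Δv ≈ 5.28 km/s

v_e = Isp · g₀ = 919 × 9.8 = 9006.2 m/s.
m₀ = payload + dry + propellant = 1.94 + 4.07 + 4.79 = 10.8 t.
m_f = payload + dry = 1.94 + 4.07 = 6.01 t.
By the Tsiolkovsky rocket equation, Δv = v_e · ln(m₀/m_f) = 9006.2 × ln(1.797) = 9006.2 × 0.5861 ≈ 5278.7 m/s.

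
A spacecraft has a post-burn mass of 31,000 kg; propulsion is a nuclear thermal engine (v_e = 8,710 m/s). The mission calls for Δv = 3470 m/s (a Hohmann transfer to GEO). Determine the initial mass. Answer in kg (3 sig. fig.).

By the Tsiolkovsky rocket equation, m₀/m_f = exp(Δv / v_e) = exp(3470 / 8710.0) = exp(0.3984) = 1.4894.
m₀ = m_f × 1.4894 = 31,000 × 1.4894 = 46,171.4 kg.

initial mass ≈ 46200 kg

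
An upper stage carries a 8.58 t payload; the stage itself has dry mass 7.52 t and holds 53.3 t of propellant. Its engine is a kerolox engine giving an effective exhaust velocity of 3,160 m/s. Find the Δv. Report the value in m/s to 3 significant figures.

m₀ = payload + dry + propellant = 8.58 + 7.52 + 53.3 = 69.4 t.
m_f = payload + dry = 8.58 + 7.52 = 16.1 t.
Δv = v_e · ln(m₀/m_f) = 3160.0 × ln(4.311) = 3160.0 × 1.4611 ≈ 4617.0 m/s.

Δv ≈ 4620 m/s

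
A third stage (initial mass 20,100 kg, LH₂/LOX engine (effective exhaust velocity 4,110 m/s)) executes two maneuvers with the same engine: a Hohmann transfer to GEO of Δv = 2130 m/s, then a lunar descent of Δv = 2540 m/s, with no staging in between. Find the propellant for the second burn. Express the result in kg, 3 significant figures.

After the first burn: m = 20100 × exp(−2130/4110.0) = 20100 × 0.59556 = 11,970.8 kg.
After the second burn: m = 11,970.8 × exp(−2540/4110.0) = 11,970.8 × 0.53902 = 6,452.5 kg.
Second-burn propellant = 11,970.8 − 6,452.5 = 5,518.3 kg.

propellant for the second burn ≈ 5520 kg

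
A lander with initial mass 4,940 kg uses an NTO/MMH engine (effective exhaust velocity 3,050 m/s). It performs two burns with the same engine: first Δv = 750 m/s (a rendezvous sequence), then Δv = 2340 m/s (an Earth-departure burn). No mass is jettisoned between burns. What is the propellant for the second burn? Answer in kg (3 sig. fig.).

After the first burn: m = 4940 × exp(−750/3050.0) = 4940 × 0.78200 = 3,863.08 kg.
After the second burn: m = 3,863.08 × exp(−2340/3050.0) = 3,863.08 × 0.46431 = 1,793.67 kg.
Second-burn propellant = 3,863.08 − 1,793.67 = 2,069.41 kg.

propellant for the second burn ≈ 2070 kg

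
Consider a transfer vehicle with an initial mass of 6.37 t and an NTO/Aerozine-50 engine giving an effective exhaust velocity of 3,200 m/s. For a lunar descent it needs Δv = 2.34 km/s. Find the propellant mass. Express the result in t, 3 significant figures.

m₀/m_f = exp(Δv / v_e) = exp(2340 / 3200.0) = exp(0.7312) = 2.0777.
m_f = 6.37 / 2.0777 = 3.06589 t, so propellant = m₀ − m_f = 6.37 − 3.06589 = 3.30411 t.

propellant mass ≈ 3.30 t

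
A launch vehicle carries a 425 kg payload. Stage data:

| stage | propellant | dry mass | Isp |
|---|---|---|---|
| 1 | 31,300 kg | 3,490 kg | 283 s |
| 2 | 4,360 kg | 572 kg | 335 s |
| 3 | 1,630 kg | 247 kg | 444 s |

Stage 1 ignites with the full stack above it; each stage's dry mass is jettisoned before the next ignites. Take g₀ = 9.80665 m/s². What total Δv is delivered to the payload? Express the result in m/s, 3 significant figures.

Δv ≈ 12200 m/s

Ignition mass of stage 1 = 31,300+3,490 + 4,360+572 + 1,630+247 + 425 = 42,024 kg.
Stage 1: m₀ = 42,024 kg, m_f = 42,024 − 31,300 = 10,724 kg; Δv = 283×9.80665×ln(3.919) = 2775.3×1.3658 ≈ 3790 m/s.
Stage 2: m₀ = 7,234 kg, m_f = 7,234 − 4,360 = 2,874 kg; Δv = 335×9.80665×ln(2.517) = 3285.2×0.9231 ≈ 3033 m/s.
Stage 3: m₀ = 2,302 kg, m_f = 2,302 − 1,630 = 672 kg; Δv = 444×9.80665×ln(3.426) = 4354.2×1.2313 ≈ 5361 m/s.
Total Δv = 3790 + 3033 + 5361 = 12184 m/s.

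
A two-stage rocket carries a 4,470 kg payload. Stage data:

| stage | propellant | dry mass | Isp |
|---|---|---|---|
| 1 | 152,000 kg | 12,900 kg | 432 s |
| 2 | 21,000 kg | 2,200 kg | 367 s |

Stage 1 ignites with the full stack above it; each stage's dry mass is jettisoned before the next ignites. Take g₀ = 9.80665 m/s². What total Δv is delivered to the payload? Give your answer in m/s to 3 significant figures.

Δv ≈ 11700 m/s

Ignition mass of stage 1 = 152,000+12,900 + 21,000+2,200 + 4,470 = 192,570 kg.
Stage 1: m₀ = 192,570 kg, m_f = 192,570 − 152,000 = 40,570 kg; Δv = 432×9.80665×ln(4.747) = 4236.5×1.5574 ≈ 6598 m/s.
Stage 2: m₀ = 27,670 kg, m_f = 27,670 − 21,000 = 6,670 kg; Δv = 367×9.80665×ln(4.148) = 3599.0×1.4227 ≈ 5120 m/s.
Total Δv = 6598 + 5120 = 11718 m/s.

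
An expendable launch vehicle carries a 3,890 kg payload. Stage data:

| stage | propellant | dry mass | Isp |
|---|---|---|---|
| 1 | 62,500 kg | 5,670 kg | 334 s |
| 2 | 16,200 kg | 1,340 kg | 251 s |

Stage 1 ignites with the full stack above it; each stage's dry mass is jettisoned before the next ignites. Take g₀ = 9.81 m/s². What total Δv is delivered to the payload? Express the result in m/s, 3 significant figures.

Δv ≈ 7390 m/s

Ignition mass of stage 1 = 62,500+5,670 + 16,200+1,340 + 3,890 = 89,600 kg.
Stage 1: m₀ = 89,600 kg, m_f = 89,600 − 62,500 = 27,100 kg; Δv = 334×9.81×ln(3.306) = 3276.5×1.1958 ≈ 3918 m/s.
Stage 2: m₀ = 21,430 kg, m_f = 21,430 − 16,200 = 5,230 kg; Δv = 251×9.81×ln(4.098) = 2462.3×1.4104 ≈ 3473 m/s.
Total Δv = 3918 + 3473 = 7391 m/s.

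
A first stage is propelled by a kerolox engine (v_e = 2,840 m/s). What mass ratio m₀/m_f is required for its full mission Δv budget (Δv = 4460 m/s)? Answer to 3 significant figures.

mass ratio ≈ 4.81

From the ideal rocket equation, m₀/m_f = exp(Δv / v_e) = exp(4460 / 2840.0) = exp(1.5704) = 4.8087.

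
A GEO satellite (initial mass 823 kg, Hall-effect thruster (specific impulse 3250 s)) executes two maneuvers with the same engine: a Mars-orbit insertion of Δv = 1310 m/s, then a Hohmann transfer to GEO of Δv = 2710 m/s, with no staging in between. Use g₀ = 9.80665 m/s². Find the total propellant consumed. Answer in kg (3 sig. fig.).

v_e = Isp · g₀ = 3250 × 9.80665 = 31871.6 m/s.
After the first burn: m = 823 × exp(−1310/31871.6) = 823 × 0.95973 = 789.858 kg.
After the second burn: m = 789.858 × exp(−2710/31871.6) = 789.858 × 0.91849 = 725.477 kg.
Total propellant = m₀ − m_final = 823 − 725.477 = 97.523 kg.

total propellant consumed ≈ 97.5 kg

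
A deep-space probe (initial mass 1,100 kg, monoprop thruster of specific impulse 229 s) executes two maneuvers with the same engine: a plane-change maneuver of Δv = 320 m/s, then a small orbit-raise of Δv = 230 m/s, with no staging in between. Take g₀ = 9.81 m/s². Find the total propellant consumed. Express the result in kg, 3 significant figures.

v_e = Isp · g₀ = 229 × 9.81 = 2246.5 m/s.
After the first burn: m = 1100 × exp(−320/2246.5) = 1100 × 0.86724 = 953.964 kg.
After the second burn: m = 953.964 × exp(−230/2246.5) = 953.964 × 0.90268 = 861.124 kg.
Total propellant = m₀ − m_final = 1100 − 861.124 = 238.876 kg.

total propellant consumed ≈ 239 kg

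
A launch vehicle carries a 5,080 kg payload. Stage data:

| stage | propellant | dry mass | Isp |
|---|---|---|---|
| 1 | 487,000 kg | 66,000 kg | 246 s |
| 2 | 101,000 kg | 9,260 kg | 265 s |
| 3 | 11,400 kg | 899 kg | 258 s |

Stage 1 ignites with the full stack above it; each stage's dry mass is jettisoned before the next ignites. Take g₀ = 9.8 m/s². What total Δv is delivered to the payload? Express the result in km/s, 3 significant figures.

Δv ≈ 9.80 km/s

Ignition mass of stage 1 = 487,000+66,000 + 101,000+9,260 + 11,400+899 + 5,080 = 680,639 kg.
Stage 1: m₀ = 680,639 kg, m_f = 680,639 − 487,000 = 193,639 kg; Δv = 246×9.8×ln(3.515) = 2410.8×1.2570 ≈ 3030 m/s.
Stage 2: m₀ = 127,639 kg, m_f = 127,639 − 101,000 = 26,639 kg; Δv = 265×9.8×ln(4.791) = 2597.0×1.5668 ≈ 4069 m/s.
Stage 3: m₀ = 17,379 kg, m_f = 17,379 − 11,400 = 5,979 kg; Δv = 258×9.8×ln(2.907) = 2528.4×1.0670 ≈ 2698 m/s.
Total Δv = 3030 + 4069 + 2698 = 9797 m/s.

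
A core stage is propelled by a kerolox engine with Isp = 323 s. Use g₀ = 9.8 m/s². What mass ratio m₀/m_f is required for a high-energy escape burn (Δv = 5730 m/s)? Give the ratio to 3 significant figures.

v_e = Isp · g₀ = 323 × 9.8 = 3165.4 m/s.
Rocket equation: m₀/m_f = exp(Δv / v_e) = exp(5730 / 3165.4) = exp(1.8102) = 6.1117.

mass ratio ≈ 6.11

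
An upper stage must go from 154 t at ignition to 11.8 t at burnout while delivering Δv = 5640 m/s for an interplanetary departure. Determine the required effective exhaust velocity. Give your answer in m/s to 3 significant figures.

ln(m₀/m_f) = ln(154000/11800) = ln(13.05) = 2.5689.
Rocket equation: v_e = Δv / ln(m₀/m_f) = 5640 / 2.5689 = 2195.5 m/s.

v_e ≈ 2200 m/s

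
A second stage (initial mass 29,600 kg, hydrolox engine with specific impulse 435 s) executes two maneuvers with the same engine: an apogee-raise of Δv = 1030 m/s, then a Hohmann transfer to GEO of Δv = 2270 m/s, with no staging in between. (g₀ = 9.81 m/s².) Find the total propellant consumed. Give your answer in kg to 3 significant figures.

v_e = Isp · g₀ = 435 × 9.81 = 4267.4 m/s.
After the first burn: m = 29600 × exp(−1030/4267.4) = 29600 × 0.78555 = 23,252.3 kg.
After the second burn: m = 23,252.3 × exp(−2270/4267.4) = 23,252.3 × 0.58746 = 13,659.8 kg.
Total propellant = m₀ − m_final = 29600 − 13,659.8 = 15,940.2 kg.

total propellant consumed ≈ 15900 kg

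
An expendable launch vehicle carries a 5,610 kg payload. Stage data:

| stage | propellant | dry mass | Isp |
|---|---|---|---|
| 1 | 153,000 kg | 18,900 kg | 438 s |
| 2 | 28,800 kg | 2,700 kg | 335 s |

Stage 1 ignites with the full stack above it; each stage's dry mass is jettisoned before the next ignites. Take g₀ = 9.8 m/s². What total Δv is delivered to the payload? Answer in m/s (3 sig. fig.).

Ignition mass of stage 1 = 153,000+18,900 + 28,800+2,700 + 5,610 = 209,010 kg.
Stage 1: m₀ = 209,010 kg, m_f = 209,010 − 153,000 = 56,010 kg; Δv = 438×9.8×ln(3.732) = 4292.4×1.3169 ≈ 5652 m/s.
Stage 2: m₀ = 37,110 kg, m_f = 37,110 − 28,800 = 8,310 kg; Δv = 335×9.8×ln(4.466) = 3283.0×1.4964 ≈ 4913 m/s.
Total Δv = 5652 + 4913 = 10565 m/s.

Δv ≈ 10600 m/s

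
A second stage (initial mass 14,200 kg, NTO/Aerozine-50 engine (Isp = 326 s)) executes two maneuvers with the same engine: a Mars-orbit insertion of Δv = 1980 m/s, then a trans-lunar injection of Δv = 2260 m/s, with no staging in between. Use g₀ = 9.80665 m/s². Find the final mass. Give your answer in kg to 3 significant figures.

v_e = Isp · g₀ = 326 × 9.80665 = 3197.0 m/s.
After the first burn: m = 14200 × exp(−1980/3197.0) = 14200 × 0.53830 = 7,643.86 kg.
After the second burn: m = 7,643.86 × exp(−2260/3197.0) = 7,643.86 × 0.49316 = 3,769.65 kg.

final mass ≈ 3770 kg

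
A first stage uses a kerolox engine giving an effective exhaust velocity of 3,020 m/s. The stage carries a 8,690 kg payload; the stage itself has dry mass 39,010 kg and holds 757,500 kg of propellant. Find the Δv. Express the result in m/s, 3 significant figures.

m₀ = payload + dry + propellant = 8,690 + 39,010 + 757,500 = 805,200 kg.
m_f = payload + dry = 8,690 + 39,010 = 47,700 kg.
By the Tsiolkovsky rocket equation, Δv = v_e · ln(m₀/m_f) = 3020.0 × ln(16.88) = 3020.0 × 2.8262 ≈ 8535.0 m/s.

Δv ≈ 8540 m/s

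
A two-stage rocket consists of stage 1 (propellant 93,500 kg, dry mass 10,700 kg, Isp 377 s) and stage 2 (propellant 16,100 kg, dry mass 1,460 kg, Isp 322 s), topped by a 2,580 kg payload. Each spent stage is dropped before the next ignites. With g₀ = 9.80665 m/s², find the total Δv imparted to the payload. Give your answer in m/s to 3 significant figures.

Δv ≈ 10200 m/s

Ignition mass of stage 1 = 93,500+10,700 + 16,100+1,460 + 2,580 = 124,340 kg.
Stage 1: m₀ = 124,340 kg, m_f = 124,340 − 93,500 = 30,840 kg; Δv = 377×9.80665×ln(4.032) = 3697.1×1.3942 ≈ 5155 m/s.
Stage 2: m₀ = 20,140 kg, m_f = 20,140 − 16,100 = 4,040 kg; Δv = 322×9.80665×ln(4.985) = 3157.7×1.6065 ≈ 5073 m/s.
Total Δv = 5155 + 5073 = 10228 m/s.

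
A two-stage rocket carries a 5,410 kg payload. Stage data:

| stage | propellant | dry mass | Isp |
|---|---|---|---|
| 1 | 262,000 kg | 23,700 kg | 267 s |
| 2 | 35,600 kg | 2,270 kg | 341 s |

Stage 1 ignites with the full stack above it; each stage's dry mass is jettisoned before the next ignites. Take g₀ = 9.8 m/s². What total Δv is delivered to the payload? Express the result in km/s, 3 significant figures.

Ignition mass of stage 1 = 262,000+23,700 + 35,600+2,270 + 5,410 = 328,980 kg.
Stage 1: m₀ = 328,980 kg, m_f = 328,980 − 262,000 = 66,980 kg; Δv = 267×9.8×ln(4.912) = 2616.6×1.5916 ≈ 4165 m/s.
Stage 2: m₀ = 43,280 kg, m_f = 43,280 − 35,600 = 7,680 kg; Δv = 341×9.8×ln(5.635) = 3341.8×1.7291 ≈ 5778 m/s.
Total Δv = 4165 + 5778 = 9943 m/s.

Δv ≈ 9.94 km/s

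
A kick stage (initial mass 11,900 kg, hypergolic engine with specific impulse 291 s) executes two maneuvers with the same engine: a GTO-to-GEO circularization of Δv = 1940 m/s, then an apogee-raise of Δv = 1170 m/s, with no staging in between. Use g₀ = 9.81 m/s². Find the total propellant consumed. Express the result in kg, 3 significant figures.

total propellant consumed ≈ 7900 kg

v_e = Isp · g₀ = 291 × 9.81 = 2854.7 m/s.
After the first burn: m = 11900 × exp(−1940/2854.7) = 11900 × 0.50683 = 6,031.28 kg.
After the second burn: m = 6,031.28 × exp(−1170/2854.7) = 6,031.28 × 0.66375 = 4,003.26 kg.
Total propellant = m₀ − m_final = 11900 − 4,003.26 = 7,896.74 kg.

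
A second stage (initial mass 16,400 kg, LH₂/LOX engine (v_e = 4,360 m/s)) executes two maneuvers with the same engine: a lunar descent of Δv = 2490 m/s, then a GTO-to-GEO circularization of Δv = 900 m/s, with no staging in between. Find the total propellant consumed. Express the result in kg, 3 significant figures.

total propellant consumed ≈ 8860 kg

After the first burn: m = 16400 × exp(−2490/4360.0) = 16400 × 0.56490 = 9,264.36 kg.
After the second burn: m = 9,264.36 × exp(−900/4360.0) = 9,264.36 × 0.81349 = 7,536.46 kg.
Total propellant = m₀ − m_final = 16400 − 7,536.46 = 8,863.54 kg.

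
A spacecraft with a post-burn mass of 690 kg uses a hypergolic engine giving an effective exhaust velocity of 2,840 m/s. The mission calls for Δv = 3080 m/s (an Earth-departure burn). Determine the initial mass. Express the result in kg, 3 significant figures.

m₀/m_f = exp(Δv / v_e) = exp(3080 / 2840.0) = exp(1.0845) = 2.9580.
m₀ = m_f × 2.9580 = 690 × 2.9580 = 2,041.02 kg.

initial mass ≈ 2040 kg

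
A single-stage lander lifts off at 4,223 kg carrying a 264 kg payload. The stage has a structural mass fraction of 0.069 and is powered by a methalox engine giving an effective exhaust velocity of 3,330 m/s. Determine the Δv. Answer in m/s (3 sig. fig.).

Δv ≈ 6870 m/s

Stage wet mass = m₀ − payload = 4,223 − 264 = 3,959 kg.
Stage dry mass = ε × stage wet mass = 0.069 × 3,959 = 273.171 kg.
Burnout mass m_f = stage dry + payload = 273.171 + 264 = 537.171 kg.
Δv = v_e · ln(4,223/537.171) = 3330.0 × ln(7.862) = 3330.0 × 2.0620 ≈ 6866 m/s.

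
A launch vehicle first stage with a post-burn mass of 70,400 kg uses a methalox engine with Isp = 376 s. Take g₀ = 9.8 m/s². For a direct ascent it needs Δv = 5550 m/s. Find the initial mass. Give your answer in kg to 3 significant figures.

initial mass ≈ 317000 kg

v_e = Isp · g₀ = 376 × 9.8 = 3684.8 m/s.
Using Δv = v_e ln(m₀/m_f): m₀/m_f = exp(Δv / v_e) = exp(5550 / 3684.8) = exp(1.5062) = 4.5095.
m₀ = m_f × 4.5095 = 70,400 × 4.5095 = 317,469 kg.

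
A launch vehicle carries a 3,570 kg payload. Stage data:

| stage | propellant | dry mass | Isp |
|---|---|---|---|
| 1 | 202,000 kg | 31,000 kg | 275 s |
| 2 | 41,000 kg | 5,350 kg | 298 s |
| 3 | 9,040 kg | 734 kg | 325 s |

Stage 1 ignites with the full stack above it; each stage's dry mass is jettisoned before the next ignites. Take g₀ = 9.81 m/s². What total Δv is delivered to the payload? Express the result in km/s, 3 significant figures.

Ignition mass of stage 1 = 202,000+31,000 + 41,000+5,350 + 9,040+734 + 3,570 = 292,694 kg.
Stage 1: m₀ = 292,694 kg, m_f = 292,694 − 202,000 = 90,694 kg; Δv = 275×9.81×ln(3.227) = 2697.8×1.1716 ≈ 3161 m/s.
Stage 2: m₀ = 59,694 kg, m_f = 59,694 − 41,000 = 18,694 kg; Δv = 298×9.81×ln(3.193) = 2923.4×1.1610 ≈ 3394 m/s.
Stage 3: m₀ = 13,344 kg, m_f = 13,344 − 9,040 = 4,304 kg; Δv = 325×9.81×ln(3.1) = 3188.2×1.1315 ≈ 3608 m/s.
Total Δv = 3161 + 3394 + 3608 = 10163 m/s.

Δv ≈ 10.2 km/s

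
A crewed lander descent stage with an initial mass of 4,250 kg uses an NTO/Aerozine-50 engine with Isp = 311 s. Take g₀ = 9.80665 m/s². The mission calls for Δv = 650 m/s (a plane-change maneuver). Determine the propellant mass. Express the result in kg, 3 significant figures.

propellant mass ≈ 816 kg

v_e = Isp · g₀ = 311 × 9.80665 = 3049.9 m/s.
By the Tsiolkovsky rocket equation, m₀/m_f = exp(Δv / v_e) = exp(650 / 3049.9) = exp(0.2131) = 1.2375.
m_f = 4,250 / 1.2375 = 3,434.34 kg, so propellant = m₀ − m_f = 4,250 − 3,434.34 = 815.66 kg.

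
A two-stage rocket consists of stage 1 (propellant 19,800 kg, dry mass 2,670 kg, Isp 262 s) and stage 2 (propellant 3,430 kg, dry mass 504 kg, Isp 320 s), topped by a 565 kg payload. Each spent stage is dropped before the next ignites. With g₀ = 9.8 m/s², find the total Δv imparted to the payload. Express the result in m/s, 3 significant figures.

Δv ≈ 7910 m/s

Ignition mass of stage 1 = 19,800+2,670 + 3,430+504 + 565 = 26,969 kg.
Stage 1: m₀ = 26,969 kg, m_f = 26,969 − 19,800 = 7,169 kg; Δv = 262×9.8×ln(3.762) = 2567.6×1.3249 ≈ 3402 m/s.
Stage 2: m₀ = 4,499 kg, m_f = 4,499 − 3,430 = 1,069 kg; Δv = 320×9.8×ln(4.209) = 3136.0×1.4371 ≈ 4507 m/s.
Total Δv = 3402 + 4507 = 7909 m/s.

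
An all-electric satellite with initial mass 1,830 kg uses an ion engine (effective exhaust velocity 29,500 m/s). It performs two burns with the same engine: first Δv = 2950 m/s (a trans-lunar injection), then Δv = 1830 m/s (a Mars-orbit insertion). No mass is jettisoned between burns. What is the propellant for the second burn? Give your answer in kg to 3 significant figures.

After the first burn: m = 1830 × exp(−2950/29500.0) = 1830 × 0.90484 = 1,655.86 kg.
After the second burn: m = 1,655.86 × exp(−1830/29500.0) = 1,655.86 × 0.93985 = 1,556.26 kg.
Second-burn propellant = 1,655.86 − 1,556.26 = 99.6 kg.

propellant for the second burn ≈ 99.6 kg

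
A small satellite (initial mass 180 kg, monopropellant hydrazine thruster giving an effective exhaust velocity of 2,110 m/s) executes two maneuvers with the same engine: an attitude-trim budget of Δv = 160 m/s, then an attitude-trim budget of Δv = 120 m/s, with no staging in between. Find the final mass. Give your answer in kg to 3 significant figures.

After the first burn: m = 180 × exp(−160/2110.0) = 180 × 0.92697 = 166.855 kg.
After the second burn: m = 166.855 × exp(−120/2110.0) = 166.855 × 0.94471 = 157.63 kg.

final mass ≈ 158 kg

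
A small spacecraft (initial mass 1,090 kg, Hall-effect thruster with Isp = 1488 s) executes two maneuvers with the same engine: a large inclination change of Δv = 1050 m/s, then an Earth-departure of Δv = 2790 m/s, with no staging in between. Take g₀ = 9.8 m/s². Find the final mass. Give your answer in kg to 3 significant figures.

final mass ≈ 838 kg

v_e = Isp · g₀ = 1488 × 9.8 = 14582.4 m/s.
After the first burn: m = 1090 × exp(−1050/14582.4) = 1090 × 0.93053 = 1,014.28 kg.
After the second burn: m = 1,014.28 × exp(−2790/14582.4) = 1,014.28 × 0.82586 = 837.653 kg.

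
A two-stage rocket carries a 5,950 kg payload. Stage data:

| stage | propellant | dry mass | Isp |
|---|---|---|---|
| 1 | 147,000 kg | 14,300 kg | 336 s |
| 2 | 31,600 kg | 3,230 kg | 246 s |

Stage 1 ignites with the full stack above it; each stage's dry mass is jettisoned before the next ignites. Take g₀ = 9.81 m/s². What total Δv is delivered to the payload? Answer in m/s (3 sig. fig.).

Ignition mass of stage 1 = 147,000+14,300 + 31,600+3,230 + 5,950 = 202,080 kg.
Stage 1: m₀ = 202,080 kg, m_f = 202,080 − 147,000 = 55,080 kg; Δv = 336×9.81×ln(3.669) = 3296.2×1.2999 ≈ 4285 m/s.
Stage 2: m₀ = 40,780 kg, m_f = 40,780 − 31,600 = 9,180 kg; Δv = 246×9.81×ln(4.442) = 2413.3×1.4912 ≈ 3599 m/s.
Total Δv = 4285 + 3599 = 7884 m/s.

Δv ≈ 7880 m/s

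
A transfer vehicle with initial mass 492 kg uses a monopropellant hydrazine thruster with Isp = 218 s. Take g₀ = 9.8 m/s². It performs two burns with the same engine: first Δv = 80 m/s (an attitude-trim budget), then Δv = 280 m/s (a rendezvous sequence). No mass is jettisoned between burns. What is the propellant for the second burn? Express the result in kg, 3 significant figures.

v_e = Isp · g₀ = 218 × 9.8 = 2136.4 m/s.
After the first burn: m = 492 × exp(−80/2136.4) = 492 × 0.96325 = 473.919 kg.
After the second burn: m = 473.919 × exp(−280/2136.4) = 473.919 × 0.87716 = 415.703 kg.
Second-burn propellant = 473.919 − 415.703 = 58.216 kg.

propellant for the second burn ≈ 58.2 kg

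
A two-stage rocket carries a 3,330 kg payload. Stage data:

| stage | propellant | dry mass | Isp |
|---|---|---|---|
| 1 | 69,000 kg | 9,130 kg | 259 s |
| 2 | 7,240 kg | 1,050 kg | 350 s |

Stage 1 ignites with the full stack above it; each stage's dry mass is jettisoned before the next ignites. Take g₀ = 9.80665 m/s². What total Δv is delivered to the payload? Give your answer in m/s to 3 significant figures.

Ignition mass of stage 1 = 69,000+9,130 + 7,240+1,050 + 3,330 = 89,750 kg.
Stage 1: m₀ = 89,750 kg, m_f = 89,750 − 69,000 = 20,750 kg; Δv = 259×9.80665×ln(4.325) = 2539.9×1.4645 ≈ 3720 m/s.
Stage 2: m₀ = 11,620 kg, m_f = 11,620 − 7,240 = 4,380 kg; Δv = 350×9.80665×ln(2.653) = 3432.3×0.9757 ≈ 3349 m/s.
Total Δv = 3720 + 3349 = 7069 m/s.

Δv ≈ 7070 m/s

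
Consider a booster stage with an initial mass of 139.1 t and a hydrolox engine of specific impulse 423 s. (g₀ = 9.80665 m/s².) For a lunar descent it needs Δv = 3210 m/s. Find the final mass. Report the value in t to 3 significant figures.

final mass ≈ 64.2 t

v_e = Isp · g₀ = 423 × 9.80665 = 4148.2 m/s.
m₀/m_f = exp(Δv / v_e) = exp(3210 / 4148.2) = exp(0.7738) = 2.1680.
m_f = m₀ / 2.1680 = 139.1 / 2.1680 = 64.1605 t.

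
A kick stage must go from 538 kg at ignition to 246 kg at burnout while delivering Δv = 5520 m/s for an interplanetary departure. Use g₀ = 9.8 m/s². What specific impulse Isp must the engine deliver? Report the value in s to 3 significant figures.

Isp ≈ 720 s

ln(m₀/m_f) = ln(538/246) = ln(2.187) = 0.7825.
From the ideal rocket equation, v_e = Δv / ln(m₀/m_f) = 5520 / 0.7825 = 7054.1 m/s.
Isp = v_e / g₀ = 7054.1 / 9.8 = 719.8 s.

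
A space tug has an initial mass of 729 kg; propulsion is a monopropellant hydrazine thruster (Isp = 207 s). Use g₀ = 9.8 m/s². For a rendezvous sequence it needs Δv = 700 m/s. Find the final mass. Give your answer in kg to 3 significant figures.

final mass ≈ 516 kg

v_e = Isp · g₀ = 207 × 9.8 = 2028.6 m/s.
By the Tsiolkovsky rocket equation, m₀/m_f = exp(Δv / v_e) = exp(700 / 2028.6) = exp(0.3451) = 1.4121.
m_f = m₀ / 1.4121 = 729 / 1.4121 = 516.252 kg.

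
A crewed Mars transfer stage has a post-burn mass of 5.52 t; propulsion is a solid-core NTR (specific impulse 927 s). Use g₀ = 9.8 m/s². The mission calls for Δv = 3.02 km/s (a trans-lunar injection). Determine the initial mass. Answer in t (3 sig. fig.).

initial mass ≈ 7.70 t

v_e = Isp · g₀ = 927 × 9.8 = 9084.6 m/s.
m₀/m_f = exp(Δv / v_e) = exp(3020 / 9084.6) = exp(0.3324) = 1.3944.
m₀ = m_f × 1.3944 = 5.52 × 1.3944 = 7.69709 t.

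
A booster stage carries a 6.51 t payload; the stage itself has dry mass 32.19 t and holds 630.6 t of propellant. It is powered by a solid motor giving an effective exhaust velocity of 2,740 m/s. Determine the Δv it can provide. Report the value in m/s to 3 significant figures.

m₀ = payload + dry + propellant = 6.51 + 32.19 + 630.6 = 669.3 t.
m_f = payload + dry = 6.51 + 32.19 = 38.7 t.
Δv = v_e · ln(m₀/m_f) = 2740.0 × ln(17.29) = 2740.0 × 2.8504 ≈ 7810.1 m/s.

Δv ≈ 7810 m/s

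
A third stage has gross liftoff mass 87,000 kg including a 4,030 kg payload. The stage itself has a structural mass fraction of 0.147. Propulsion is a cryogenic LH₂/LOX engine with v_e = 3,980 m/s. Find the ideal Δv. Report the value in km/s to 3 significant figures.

Stage wet mass = m₀ − payload = 87,000 − 4,030 = 82,970 kg.
Stage dry mass = ε × stage wet mass = 0.147 × 82,970 = 12,196.6 kg.
Burnout mass m_f = stage dry + payload = 12,196.6 + 4,030 = 16,226.6 kg.
Δv = v_e · ln(87,000/16,226.6) = 3980.0 × ln(5.362) = 3980.0 × 1.6793 ≈ 6683 m/s.

Δv ≈ 6.68 km/s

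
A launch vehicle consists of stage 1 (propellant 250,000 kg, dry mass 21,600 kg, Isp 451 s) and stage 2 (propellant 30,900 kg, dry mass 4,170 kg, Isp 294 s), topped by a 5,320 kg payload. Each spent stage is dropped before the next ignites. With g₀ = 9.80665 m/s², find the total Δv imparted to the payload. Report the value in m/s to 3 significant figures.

Δv ≈ 11300 m/s

Ignition mass of stage 1 = 250,000+21,600 + 30,900+4,170 + 5,320 = 311,990 kg.
Stage 1: m₀ = 311,990 kg, m_f = 311,990 − 250,000 = 61,990 kg; Δv = 451×9.80665×ln(5.033) = 4422.8×1.6160 ≈ 7147 m/s.
Stage 2: m₀ = 40,390 kg, m_f = 40,390 − 30,900 = 9,490 kg; Δv = 294×9.80665×ln(4.256) = 2883.2×1.4483 ≈ 4176 m/s.
Total Δv = 7147 + 4176 = 11323 m/s.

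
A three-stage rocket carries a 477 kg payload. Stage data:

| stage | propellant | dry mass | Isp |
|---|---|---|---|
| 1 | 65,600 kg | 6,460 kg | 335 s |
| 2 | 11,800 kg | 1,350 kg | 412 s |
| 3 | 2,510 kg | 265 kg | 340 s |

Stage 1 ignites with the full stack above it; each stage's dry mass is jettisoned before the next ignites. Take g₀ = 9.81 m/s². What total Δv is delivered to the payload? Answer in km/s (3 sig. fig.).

Ignition mass of stage 1 = 65,600+6,460 + 11,800+1,350 + 2,510+265 + 477 = 88,462 kg.
Stage 1: m₀ = 88,462 kg, m_f = 88,462 − 65,600 = 22,862 kg; Δv = 335×9.81×ln(3.869) = 3286.4×1.3531 ≈ 4447 m/s.
Stage 2: m₀ = 16,402 kg, m_f = 16,402 − 11,800 = 4,602 kg; Δv = 412×9.81×ln(3.564) = 4041.7×1.2709 ≈ 5137 m/s.
Stage 3: m₀ = 3,252 kg, m_f = 3,252 − 2,510 = 742 kg; Δv = 340×9.81×ln(4.383) = 3335.4×1.4777 ≈ 4929 m/s.
Total Δv = 4447 + 5137 + 4929 = 14513 m/s.

Δv ≈ 14.5 km/s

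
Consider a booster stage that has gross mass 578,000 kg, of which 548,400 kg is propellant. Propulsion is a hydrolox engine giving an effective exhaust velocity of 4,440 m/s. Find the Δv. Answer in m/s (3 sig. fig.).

m_f = m₀ − m_prop = 578,000 − 548,400 = 29,600 kg.
Rocket equation: Δv = v_e · ln(m₀/m_f) = 4440.0 × ln(19.53) = 4440.0 × 2.9718 ≈ 13194.8 m/s.

Δv ≈ 13200 m/s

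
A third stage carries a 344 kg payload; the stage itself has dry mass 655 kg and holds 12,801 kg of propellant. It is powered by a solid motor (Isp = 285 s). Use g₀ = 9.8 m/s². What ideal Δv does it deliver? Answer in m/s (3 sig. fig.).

v_e = Isp · g₀ = 285 × 9.8 = 2793.0 m/s.
m₀ = payload + dry + propellant = 344 + 655 + 12,801 = 13,800 kg.
m_f = payload + dry = 344 + 655 = 999 kg.
Rocket equation: Δv = v_e · ln(m₀/m_f) = 2793.0 × ln(13.81) = 2793.0 × 2.6257 ≈ 7333.5 m/s.

Δv ≈ 7330 m/s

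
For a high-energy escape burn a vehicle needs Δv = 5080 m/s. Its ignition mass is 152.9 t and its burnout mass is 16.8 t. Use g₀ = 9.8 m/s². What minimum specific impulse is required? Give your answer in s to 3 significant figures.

ln(m₀/m_f) = ln(152900/16800) = ln(9.101) = 2.2084.
v_e = Δv / ln(m₀/m_f) = 5080 / 2.2084 = 2300.3 m/s.
Isp = v_e / g₀ = 2300.3 / 9.8 = 234.7 s.

Isp ≈ 235 s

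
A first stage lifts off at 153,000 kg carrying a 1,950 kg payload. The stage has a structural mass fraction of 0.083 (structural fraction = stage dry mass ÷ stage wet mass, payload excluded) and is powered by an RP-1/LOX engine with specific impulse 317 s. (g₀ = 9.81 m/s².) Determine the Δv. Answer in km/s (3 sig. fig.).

Stage wet mass = m₀ − payload = 153,000 − 1,950 = 151,050 kg.
Stage dry mass = ε × stage wet mass = 0.083 × 151,050 = 12,537.2 kg.
Burnout mass m_f = stage dry + payload = 12,537.2 + 1,950 = 14,487.2 kg.
v_e = Isp · g₀ = 317 × 9.81 = 3109.8 m/s.
Δv = v_e · ln(153,000/14,487.2) = 3109.8 × ln(10.56) = 3109.8 × 2.3572 ≈ 7330 m/s.

Δv ≈ 7.33 km/s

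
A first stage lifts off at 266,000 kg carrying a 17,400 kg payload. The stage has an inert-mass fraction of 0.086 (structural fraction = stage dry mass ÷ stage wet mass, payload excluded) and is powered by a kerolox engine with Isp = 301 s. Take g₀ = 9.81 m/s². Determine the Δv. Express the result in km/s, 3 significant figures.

Δv ≈ 5.69 km/s

Stage wet mass = m₀ − payload = 266,000 − 17,400 = 248,600 kg.
Stage dry mass = ε × stage wet mass = 0.086 × 248,600 = 21,379.6 kg.
Burnout mass m_f = stage dry + payload = 21,379.6 + 17,400 = 38,779.6 kg.
v_e = Isp · g₀ = 301 × 9.81 = 2952.8 m/s.
Using Δv = v_e ln(m₀/m_f): Δv = v_e · ln(266,000/38,779.6) = 2952.8 × ln(6.859) = 2952.8 × 1.9256 ≈ 5686 m/s.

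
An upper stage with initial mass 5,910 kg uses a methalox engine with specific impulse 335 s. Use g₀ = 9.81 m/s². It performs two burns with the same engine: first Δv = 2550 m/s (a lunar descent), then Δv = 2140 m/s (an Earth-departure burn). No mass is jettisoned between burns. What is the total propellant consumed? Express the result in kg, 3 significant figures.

v_e = Isp · g₀ = 335 × 9.81 = 3286.4 m/s.
After the first burn: m = 5910 × exp(−2550/3286.4) = 5910 × 0.46027 = 2,720.2 kg.
After the second burn: m = 2,720.2 × exp(−2140/3286.4) = 2,720.2 × 0.52143 = 1,418.39 kg.
Total propellant = m₀ − m_final = 5910 − 1,418.39 = 4,491.61 kg.

total propellant consumed ≈ 4490 kg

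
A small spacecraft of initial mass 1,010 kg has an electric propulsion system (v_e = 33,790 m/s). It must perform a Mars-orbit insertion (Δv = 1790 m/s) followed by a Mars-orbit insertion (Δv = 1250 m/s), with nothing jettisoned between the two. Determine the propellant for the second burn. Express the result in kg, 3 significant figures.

After the first burn: m = 1010 × exp(−1790/33790.0) = 1010 × 0.94840 = 957.884 kg.
After the second burn: m = 957.884 × exp(−1250/33790.0) = 957.884 × 0.96368 = 923.094 kg.
Second-burn propellant = 957.884 − 923.094 = 34.79 kg.

propellant for the second burn ≈ 34.8 kg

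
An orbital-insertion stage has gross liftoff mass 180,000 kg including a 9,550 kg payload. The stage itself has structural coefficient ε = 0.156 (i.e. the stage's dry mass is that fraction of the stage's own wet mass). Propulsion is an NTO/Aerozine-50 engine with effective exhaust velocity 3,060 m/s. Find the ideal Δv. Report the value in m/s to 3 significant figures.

Δv ≈ 4910 m/s

Stage wet mass = m₀ − payload = 180,000 − 9,550 = 170,450 kg.
Stage dry mass = ε × stage wet mass = 0.156 × 170,450 = 26,590.2 kg.
Burnout mass m_f = stage dry + payload = 26,590.2 + 9,550 = 36,140.2 kg.
Δv = v_e · ln(180,000/36,140.2) = 3060.0 × ln(4.981) = 3060.0 × 1.6056 ≈ 4913 m/s.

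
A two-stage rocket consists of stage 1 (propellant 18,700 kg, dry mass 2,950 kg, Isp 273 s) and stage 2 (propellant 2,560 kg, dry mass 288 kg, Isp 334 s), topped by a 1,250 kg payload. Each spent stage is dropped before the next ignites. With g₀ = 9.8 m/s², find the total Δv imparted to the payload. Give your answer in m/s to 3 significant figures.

Ignition mass of stage 1 = 18,700+2,950 + 2,560+288 + 1,250 = 25,748 kg.
Stage 1: m₀ = 25,748 kg, m_f = 25,748 − 18,700 = 7,048 kg; Δv = 273×9.8×ln(3.653) = 2675.4×1.2956 ≈ 3466 m/s.
Stage 2: m₀ = 4,098 kg, m_f = 4,098 − 2,560 = 1,538 kg; Δv = 334×9.8×ln(2.664) = 3273.2×0.9800 ≈ 3208 m/s.
Total Δv = 3466 + 3208 = 6674 m/s.

Δv ≈ 6670 m/s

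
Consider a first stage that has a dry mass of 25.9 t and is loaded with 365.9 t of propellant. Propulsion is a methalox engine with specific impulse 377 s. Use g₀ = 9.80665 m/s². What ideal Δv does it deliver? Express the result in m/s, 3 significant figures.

v_e = Isp · g₀ = 377 × 9.80665 = 3697.1 m/s.
m₀ = m_dry + m_prop = 25.9 + 365.9 = 391.8 t.
Using Δv = v_e ln(m₀/m_f): Δv = v_e · ln(m₀/m_f) = 3697.1 × ln(15.13) = 3697.1 × 2.7165 ≈ 10043.2 m/s.

Δv ≈ 10000 m/s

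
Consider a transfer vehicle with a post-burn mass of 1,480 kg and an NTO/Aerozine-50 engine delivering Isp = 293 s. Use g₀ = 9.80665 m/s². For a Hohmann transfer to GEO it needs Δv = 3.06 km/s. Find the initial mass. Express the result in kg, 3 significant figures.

v_e = Isp · g₀ = 293 × 9.80665 = 2873.3 m/s.
m₀/m_f = exp(Δv / v_e) = exp(3060 / 2873.3) = exp(1.0650) = 2.9007.
m₀ = m_f × 2.9007 = 1,480 × 2.9007 = 4,293.04 kg.

initial mass ≈ 4290 kg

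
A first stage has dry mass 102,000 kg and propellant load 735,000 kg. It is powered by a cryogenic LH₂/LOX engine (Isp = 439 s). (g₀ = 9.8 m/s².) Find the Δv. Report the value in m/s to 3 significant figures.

Δv ≈ 9060 m/s

v_e = Isp · g₀ = 439 × 9.8 = 4302.2 m/s.
m₀ = m_dry + m_prop = 102,000 + 735,000 = 837,000 kg.
Rocket equation: Δv = v_e · ln(m₀/m_f) = 4302.2 × ln(8.206) = 4302.2 × 2.1049 ≈ 9055.5 m/s.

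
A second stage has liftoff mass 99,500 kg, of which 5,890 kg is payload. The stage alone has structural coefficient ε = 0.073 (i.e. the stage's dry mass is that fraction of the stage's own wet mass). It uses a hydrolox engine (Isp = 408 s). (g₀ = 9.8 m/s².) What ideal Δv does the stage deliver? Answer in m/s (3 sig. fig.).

Δv ≈ 8220 m/s

Stage wet mass = m₀ − payload = 99,500 − 5,890 = 93,610 kg.
Stage dry mass = ε × stage wet mass = 0.073 × 93,610 = 6,833.53 kg.
Burnout mass m_f = stage dry + payload = 6,833.53 + 5,890 = 12,723.53 kg.
v_e = Isp · g₀ = 408 × 9.8 = 3998.4 m/s.
Δv = v_e · ln(99,500/12,723.53) = 3998.4 × ln(7.82) = 3998.4 × 2.0567 ≈ 8224 m/s.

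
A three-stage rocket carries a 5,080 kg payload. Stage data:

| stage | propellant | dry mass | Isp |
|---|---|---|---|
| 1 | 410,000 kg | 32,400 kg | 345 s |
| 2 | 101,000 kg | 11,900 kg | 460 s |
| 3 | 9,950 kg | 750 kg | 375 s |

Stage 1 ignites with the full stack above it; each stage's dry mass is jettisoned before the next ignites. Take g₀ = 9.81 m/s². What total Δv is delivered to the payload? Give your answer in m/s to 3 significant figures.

Δv ≈ 14900 m/s

Ignition mass of stage 1 = 410,000+32,400 + 101,000+11,900 + 9,950+750 + 5,080 = 571,080 kg.
Stage 1: m₀ = 571,080 kg, m_f = 571,080 − 410,000 = 161,080 kg; Δv = 345×9.81×ln(3.545) = 3384.5×1.2656 ≈ 4283 m/s.
Stage 2: m₀ = 128,680 kg, m_f = 128,680 − 101,000 = 27,680 kg; Δv = 460×9.81×ln(4.649) = 4512.6×1.5366 ≈ 6934 m/s.
Stage 3: m₀ = 15,780 kg, m_f = 15,780 − 9,950 = 5,830 kg; Δv = 375×9.81×ln(2.707) = 3678.8×0.9957 ≈ 3663 m/s.
Total Δv = 4283 + 6934 + 3663 = 14880 m/s.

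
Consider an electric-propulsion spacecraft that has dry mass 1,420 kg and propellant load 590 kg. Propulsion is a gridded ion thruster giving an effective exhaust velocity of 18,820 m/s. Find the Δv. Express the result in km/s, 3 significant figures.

Δv ≈ 6.54 km/s

m₀ = m_dry + m_prop = 1,420 + 590 = 2,010 kg.
From the ideal rocket equation, Δv = v_e · ln(m₀/m_f) = 18820.0 × ln(1.415) = 18820.0 × 0.3475 ≈ 6539.5 m/s.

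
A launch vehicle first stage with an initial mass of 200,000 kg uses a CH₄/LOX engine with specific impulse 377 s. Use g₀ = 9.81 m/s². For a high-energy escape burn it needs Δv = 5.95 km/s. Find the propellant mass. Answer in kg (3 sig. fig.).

propellant mass ≈ 160000 kg

v_e = Isp · g₀ = 377 × 9.81 = 3698.4 m/s.
m₀/m_f = exp(Δv / v_e) = exp(5950 / 3698.4) = exp(1.6088) = 4.9969.
m_f = 200,000 / 4.9969 = 40,024.8 kg, so propellant = m₀ − m_f = 200,000 − 40,024.8 = 159,975.2 kg.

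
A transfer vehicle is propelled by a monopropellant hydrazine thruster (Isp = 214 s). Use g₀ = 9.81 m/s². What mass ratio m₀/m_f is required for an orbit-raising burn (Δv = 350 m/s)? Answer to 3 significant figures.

v_e = Isp · g₀ = 214 × 9.81 = 2099.3 m/s.
Rocket equation: m₀/m_f = exp(Δv / v_e) = exp(350 / 2099.3) = exp(0.1667) = 1.1814.

mass ratio ≈ 1.18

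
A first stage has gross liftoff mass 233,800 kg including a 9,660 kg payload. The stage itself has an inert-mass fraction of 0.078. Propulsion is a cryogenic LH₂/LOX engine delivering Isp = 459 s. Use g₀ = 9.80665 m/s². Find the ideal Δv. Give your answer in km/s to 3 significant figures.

Δv ≈ 9.69 km/s

Stage wet mass = m₀ − payload = 233,800 − 9,660 = 224,140 kg.
Stage dry mass = ε × stage wet mass = 0.078 × 224,140 = 17,482.9 kg.
Burnout mass m_f = stage dry + payload = 17,482.9 + 9,660 = 27,142.9 kg.
v_e = Isp · g₀ = 459 × 9.80665 = 4501.3 m/s.
From the ideal rocket equation, Δv = v_e · ln(233,800/27,142.9) = 4501.3 × ln(8.614) = 4501.3 × 2.1534 ≈ 9693 m/s.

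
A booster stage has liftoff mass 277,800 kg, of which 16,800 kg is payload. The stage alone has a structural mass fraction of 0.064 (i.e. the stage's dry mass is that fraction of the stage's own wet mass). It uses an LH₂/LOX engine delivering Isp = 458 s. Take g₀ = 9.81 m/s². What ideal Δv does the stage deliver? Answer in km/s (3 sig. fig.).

Δv ≈ 9.50 km/s

Stage wet mass = m₀ − payload = 277,800 − 16,800 = 261,000 kg.
Stage dry mass = ε × stage wet mass = 0.064 × 261,000 = 16,704 kg.
Burnout mass m_f = stage dry + payload = 16,704 + 16,800 = 33,504 kg.
v_e = Isp · g₀ = 458 × 9.81 = 4493.0 m/s.
By the Tsiolkovsky rocket equation, Δv = v_e · ln(277,800/33,504) = 4493.0 × ln(8.292) = 4493.0 × 2.1152 ≈ 9504 m/s.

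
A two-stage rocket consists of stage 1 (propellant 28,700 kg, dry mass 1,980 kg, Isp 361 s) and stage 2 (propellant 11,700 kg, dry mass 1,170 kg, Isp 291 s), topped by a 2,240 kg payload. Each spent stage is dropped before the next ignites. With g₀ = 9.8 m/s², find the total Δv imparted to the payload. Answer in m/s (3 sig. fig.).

Ignition mass of stage 1 = 28,700+1,980 + 11,700+1,170 + 2,240 = 45,790 kg.
Stage 1: m₀ = 45,790 kg, m_f = 45,790 − 28,700 = 17,090 kg; Δv = 361×9.8×ln(2.679) = 3537.8×0.9856 ≈ 3487 m/s.
Stage 2: m₀ = 15,110 kg, m_f = 15,110 − 11,700 = 3,410 kg; Δv = 291×9.8×ln(4.431) = 2851.8×1.4886 ≈ 4245 m/s.
Total Δv = 3487 + 4245 = 7732 m/s.

Δv ≈ 7730 m/s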